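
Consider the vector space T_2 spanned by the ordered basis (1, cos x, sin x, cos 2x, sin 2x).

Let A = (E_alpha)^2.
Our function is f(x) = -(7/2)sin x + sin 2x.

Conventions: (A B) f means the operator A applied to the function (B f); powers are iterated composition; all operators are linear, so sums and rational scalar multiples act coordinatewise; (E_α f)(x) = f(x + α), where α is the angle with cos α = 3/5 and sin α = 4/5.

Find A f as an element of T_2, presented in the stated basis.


the result is g(x) = -(84/25)cos x + (49/50)sin x - (336/625)cos 2x - (527/625)sin 2x

E_alpha f = -(14/5)cos x - (21/10)sin x + (24/25)cos 2x - (7/25)sin 2x
E_alpha E_alpha f = -(84/25)cos x + (49/50)sin x - (336/625)cos 2x - (527/625)sin 2x


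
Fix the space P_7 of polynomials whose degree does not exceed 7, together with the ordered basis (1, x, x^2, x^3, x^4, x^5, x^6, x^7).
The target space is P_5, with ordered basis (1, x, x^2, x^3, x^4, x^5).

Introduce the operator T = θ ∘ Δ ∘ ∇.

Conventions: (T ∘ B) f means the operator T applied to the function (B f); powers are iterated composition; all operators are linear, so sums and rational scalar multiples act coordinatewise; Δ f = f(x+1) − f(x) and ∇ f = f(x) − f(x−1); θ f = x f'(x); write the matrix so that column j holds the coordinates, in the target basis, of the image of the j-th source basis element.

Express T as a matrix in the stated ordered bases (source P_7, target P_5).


image of 1: 0
image of x: 0
image of x^2: 0
image of x^3: 6x
image of x^4: 24x^2
image of x^5: 60x^3 + 10x
image of x^6: 120x^4 + 60x^2
image of x^7: 210x^5 + 210x^3 + 14x
each image's coordinates form column j of the matrix

the matrix is [[0, 0, 0, 0, 0, 0, 0, 0]; [0, 0, 0, 6, 0, 10, 0, 14]; [0, 0, 0, 0, 24, 0, 60, 0]; [0, 0, 0, 0, 0, 60, 0, 210]; [0, 0, 0, 0, 0, 0, 120, 0]; [0, 0, 0, 0, 0, 0, 0, 210]] (rows listed top to bottom)


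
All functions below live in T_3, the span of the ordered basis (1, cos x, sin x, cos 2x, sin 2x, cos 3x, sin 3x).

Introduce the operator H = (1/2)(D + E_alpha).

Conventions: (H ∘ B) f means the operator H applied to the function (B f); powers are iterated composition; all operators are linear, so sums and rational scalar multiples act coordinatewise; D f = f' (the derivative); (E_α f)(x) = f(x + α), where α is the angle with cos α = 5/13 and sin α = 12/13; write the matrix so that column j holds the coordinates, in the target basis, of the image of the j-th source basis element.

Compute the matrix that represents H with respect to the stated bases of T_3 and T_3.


the matrix is [[1/2, 0, 0, 0, 0, 0, 0]; [0, 5/26, 25/26, 0, 0, 0, 0]; [0, -25/26, 5/26, 0, 0, 0, 0]; [0, 0, 0, -119/338, 229/169, 0, 0]; [0, 0, 0, -229/169, -119/338, 0, 0]; [0, 0, 0, 0, 0, -2035/4394, 5763/4394]; [0, 0, 0, 0, 0, -5763/4394, -2035/4394]] (rows listed top to bottom)

image of 1: 1/2
image of cos x: (5/26)cos x - (25/26)sin x
image of sin x: (25/26)cos x + (5/26)sin x
image of cos 2x: -(119/338)cos 2x - (229/169)sin 2x
image of sin 2x: (229/169)cos 2x - (119/338)sin 2x
image of cos 3x: -(2035/4394)cos 3x - (5763/4394)sin 3x
image of sin 3x: (5763/4394)cos 3x - (2035/4394)sin 3x
each image's coordinates form column j of the matrix


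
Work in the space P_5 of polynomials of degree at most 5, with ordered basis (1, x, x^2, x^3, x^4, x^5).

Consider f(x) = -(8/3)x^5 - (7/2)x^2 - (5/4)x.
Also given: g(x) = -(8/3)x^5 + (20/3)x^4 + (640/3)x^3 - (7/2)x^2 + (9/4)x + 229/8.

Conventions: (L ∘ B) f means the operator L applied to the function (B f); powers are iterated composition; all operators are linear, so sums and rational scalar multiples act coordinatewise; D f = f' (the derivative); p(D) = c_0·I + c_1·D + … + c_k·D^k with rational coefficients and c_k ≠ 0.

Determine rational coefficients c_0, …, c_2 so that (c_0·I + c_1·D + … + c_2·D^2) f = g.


D^0 f = -(8/3)x^5 - (7/2)x^2 - (5/4)x
D^1 f = -(40/3)x^4 - 7x - 5/4
D^2 f = -(160/3)x^3 - 7
matching coefficients of g against c_0 f + c_1 Df + … from the top degree down determines the c_i
solution: c_0 = 1, c_1 = -1/2, c_2 = -4

c_0 = 1, c_1 = -1/2, c_2 = -4


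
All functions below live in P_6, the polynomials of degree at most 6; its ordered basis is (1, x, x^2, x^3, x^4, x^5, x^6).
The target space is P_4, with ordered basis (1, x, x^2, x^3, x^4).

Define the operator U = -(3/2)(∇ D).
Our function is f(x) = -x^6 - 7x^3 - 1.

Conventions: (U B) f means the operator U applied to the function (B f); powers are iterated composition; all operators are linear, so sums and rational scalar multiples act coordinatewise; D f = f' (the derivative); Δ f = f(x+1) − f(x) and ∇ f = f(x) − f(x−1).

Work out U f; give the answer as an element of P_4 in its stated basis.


D f = -6x^5 - 21x^2
∇ D f = -30x^4 + 60x^3 - 60x^2 - 12x + 15
(-(3/2)(∇ D)) f = 45x^4 - 90x^3 + 90x^2 + 18x - 45/2

g(x) = 45x^4 - 90x^3 + 90x^2 + 18x - 45/2


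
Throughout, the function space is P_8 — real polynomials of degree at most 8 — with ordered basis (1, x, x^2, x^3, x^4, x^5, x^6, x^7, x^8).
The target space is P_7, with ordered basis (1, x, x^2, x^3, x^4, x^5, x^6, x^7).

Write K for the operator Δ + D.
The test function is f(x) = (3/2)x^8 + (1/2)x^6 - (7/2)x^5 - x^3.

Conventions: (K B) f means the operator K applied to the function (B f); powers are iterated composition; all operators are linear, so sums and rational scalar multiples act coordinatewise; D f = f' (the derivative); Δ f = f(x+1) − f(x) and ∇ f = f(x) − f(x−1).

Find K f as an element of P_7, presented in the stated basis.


g(x) = 24x^7 + 42x^6 + 90x^5 + (155/2)x^4 + 59x^3 + (17/2)x^2 - (11/2)x - 5/2

Δ f = 12x^7 + 42x^6 + 87x^5 + 95x^4 + 59x^3 + (23/2)x^2 - (11/2)x - 5/2
D f = 12x^7 + 3x^5 - (35/2)x^4 - 3x^2
(Δ + D) f = 24x^7 + 42x^6 + 90x^5 + (155/2)x^4 + 59x^3 + (17/2)x^2 - (11/2)x - 5/2


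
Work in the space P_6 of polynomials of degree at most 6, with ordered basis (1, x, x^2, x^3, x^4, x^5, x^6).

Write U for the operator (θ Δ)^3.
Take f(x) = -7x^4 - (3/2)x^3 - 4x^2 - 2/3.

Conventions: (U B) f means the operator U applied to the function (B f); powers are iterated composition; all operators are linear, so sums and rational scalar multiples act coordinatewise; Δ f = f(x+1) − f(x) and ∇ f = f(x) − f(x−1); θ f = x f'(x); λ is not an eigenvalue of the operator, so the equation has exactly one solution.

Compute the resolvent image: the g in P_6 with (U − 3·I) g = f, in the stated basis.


write g with unknown coordinates in the stated basis and equate coefficients in (U − 3·I) g = f
solving from the highest basis element down gives g = (7/3)x^4 + (1/2)x^3 + (4/3)x^2 + 112x + 2/9
check: U g = 336x
so U g − 3·g = -7x^4 - (3/2)x^3 - 4x^2 - 2/3 = f ✓

the image equals g(x) = (7/3)x^4 + (1/2)x^3 + (4/3)x^2 + 112x + 2/9


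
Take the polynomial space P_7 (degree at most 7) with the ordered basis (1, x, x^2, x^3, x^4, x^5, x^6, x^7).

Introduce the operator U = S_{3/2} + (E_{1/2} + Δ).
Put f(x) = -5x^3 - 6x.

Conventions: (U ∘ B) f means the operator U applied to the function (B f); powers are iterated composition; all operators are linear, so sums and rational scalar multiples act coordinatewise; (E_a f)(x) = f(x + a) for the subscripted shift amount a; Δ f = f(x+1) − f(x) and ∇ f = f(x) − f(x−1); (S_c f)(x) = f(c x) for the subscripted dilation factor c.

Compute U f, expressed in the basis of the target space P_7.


S_{3/2} f = -(135/8)x^3 - 9x
E_{1/2} f = -5x^3 - (15/2)x^2 - (39/4)x - 29/8
Δ f = -15x^2 - 15x - 11
(E_{1/2} + Δ) f = -5x^3 - (45/2)x^2 - (99/4)x - 117/8
(S_{3/2} + (E_{1/2} + Δ)) f = -(175/8)x^3 - (45/2)x^2 - (135/4)x - 117/8

the result is g(x) = -(175/8)x^3 - (45/2)x^2 - (135/4)x - 117/8


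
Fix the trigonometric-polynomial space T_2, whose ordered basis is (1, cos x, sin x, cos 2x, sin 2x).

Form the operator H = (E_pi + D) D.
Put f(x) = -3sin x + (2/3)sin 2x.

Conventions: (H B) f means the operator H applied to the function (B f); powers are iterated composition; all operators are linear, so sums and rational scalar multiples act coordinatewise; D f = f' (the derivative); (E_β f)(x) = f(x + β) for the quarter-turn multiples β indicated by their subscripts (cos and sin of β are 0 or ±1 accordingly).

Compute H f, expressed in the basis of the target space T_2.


D f = -3cos x + (4/3)cos 2x
E_pi D f = 3cos x + (4/3)cos 2x
D D f = 3sin x - (8/3)sin 2x
(E_pi + D) D f = 3cos x + 3sin x + (4/3)cos 2x - (8/3)sin 2x

the result is g(x) = 3cos x + 3sin x + (4/3)cos 2x - (8/3)sin 2x


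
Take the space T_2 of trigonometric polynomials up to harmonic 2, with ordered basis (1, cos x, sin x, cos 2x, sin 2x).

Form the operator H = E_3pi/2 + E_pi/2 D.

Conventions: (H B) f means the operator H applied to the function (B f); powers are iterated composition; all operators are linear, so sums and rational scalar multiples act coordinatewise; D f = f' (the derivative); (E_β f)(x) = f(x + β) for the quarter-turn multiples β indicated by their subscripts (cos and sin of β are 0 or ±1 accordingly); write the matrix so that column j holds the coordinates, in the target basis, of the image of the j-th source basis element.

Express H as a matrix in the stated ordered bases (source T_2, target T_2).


the matrix is [[1, 0, 0, 0, 0]; [0, -1, -1, 0, 0]; [0, 1, -1, 0, 0]; [0, 0, 0, -1, -2]; [0, 0, 0, 2, -1]] (rows listed top to bottom)

image of 1: 1
image of cos x: -cos x + sin x
image of sin x: -cos x - sin x
image of cos 2x: -cos 2x + 2sin 2x
image of sin 2x: -2cos 2x - sin 2x
each image's coordinates form column j of the matrix


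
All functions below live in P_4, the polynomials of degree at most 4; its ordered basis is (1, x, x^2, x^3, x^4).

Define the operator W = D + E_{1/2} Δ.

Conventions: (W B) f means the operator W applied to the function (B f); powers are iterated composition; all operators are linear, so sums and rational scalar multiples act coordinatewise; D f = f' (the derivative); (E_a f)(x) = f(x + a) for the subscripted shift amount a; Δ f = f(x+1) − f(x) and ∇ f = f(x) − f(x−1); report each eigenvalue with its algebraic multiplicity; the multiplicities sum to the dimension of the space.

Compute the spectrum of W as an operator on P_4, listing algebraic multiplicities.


λ = 0 (multiplicity 5)

image of 1: 0
image of x: 2
image of x^2: 4x + 2
image of x^3: 6x^2 + 6x + 13/4
image of x^4: 8x^3 + 12x^2 + 13x + 5
the matrix is upper triangular; its diagonal is (0, 0, 0, 0, 0)
for a triangular matrix the eigenvalues are the diagonal entries, with algebraic multiplicity their repetition count


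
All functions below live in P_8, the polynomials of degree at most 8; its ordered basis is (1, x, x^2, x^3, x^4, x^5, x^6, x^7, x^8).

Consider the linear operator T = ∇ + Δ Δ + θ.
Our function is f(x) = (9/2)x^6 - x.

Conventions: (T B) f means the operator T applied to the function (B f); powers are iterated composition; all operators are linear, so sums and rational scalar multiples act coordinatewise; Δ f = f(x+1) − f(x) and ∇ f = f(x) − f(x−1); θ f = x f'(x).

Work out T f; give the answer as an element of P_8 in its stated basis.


∇ f = 27x^5 - (135/2)x^4 + 90x^3 - (135/2)x^2 + 27x - 11/2
Δ f = 27x^5 + (135/2)x^4 + 90x^3 + (135/2)x^2 + 27x + 7/2
Δ Δ f = 135x^4 + 540x^3 + 945x^2 + 810x + 279
θ f = 27x^6 - x
(∇ + Δ Δ + θ) f = 27x^6 + 27x^5 + (135/2)x^4 + 630x^3 + (1755/2)x^2 + 836x + 547/2

g(x) = 27x^6 + 27x^5 + (135/2)x^4 + 630x^3 + (1755/2)x^2 + 836x + 547/2


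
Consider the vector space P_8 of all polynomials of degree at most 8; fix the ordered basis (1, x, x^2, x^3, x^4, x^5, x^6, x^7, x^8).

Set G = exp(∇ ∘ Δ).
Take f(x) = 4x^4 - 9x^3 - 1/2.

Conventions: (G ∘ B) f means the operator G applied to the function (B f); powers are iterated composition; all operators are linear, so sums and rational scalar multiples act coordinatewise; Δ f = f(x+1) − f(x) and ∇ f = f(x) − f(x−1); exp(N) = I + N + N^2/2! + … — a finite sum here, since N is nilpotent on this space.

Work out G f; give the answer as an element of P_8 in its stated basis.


order-1 term: 48x^2 - 54x + 8
order-2 term: 48
the series for exp(∇ ∘ Δ) f terminates at order 2
exp(∇ ∘ Δ) f = 4x^4 - 9x^3 + 48x^2 - 54x + 111/2

the result is g(x) = 4x^4 - 9x^3 + 48x^2 - 54x + 111/2


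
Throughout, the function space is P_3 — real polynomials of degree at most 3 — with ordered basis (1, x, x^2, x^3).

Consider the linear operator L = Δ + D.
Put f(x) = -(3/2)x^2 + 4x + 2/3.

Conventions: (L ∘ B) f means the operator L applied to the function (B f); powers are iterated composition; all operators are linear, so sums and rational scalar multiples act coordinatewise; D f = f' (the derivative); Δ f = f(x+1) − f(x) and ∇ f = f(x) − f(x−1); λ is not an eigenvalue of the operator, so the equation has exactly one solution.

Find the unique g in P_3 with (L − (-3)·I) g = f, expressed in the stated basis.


write g with unknown coordinates in the stated basis and equate coefficients in (L − (-3)·I) g = f
solving from the highest basis element down gives g = -(1/2)x^2 + 2x - 17/18
check: L g = -2x + 7/2
so L g − (-3)·g = -(3/2)x^2 + 4x + 2/3 = f ✓

g(x) = -(1/2)x^2 + 2x - 17/18


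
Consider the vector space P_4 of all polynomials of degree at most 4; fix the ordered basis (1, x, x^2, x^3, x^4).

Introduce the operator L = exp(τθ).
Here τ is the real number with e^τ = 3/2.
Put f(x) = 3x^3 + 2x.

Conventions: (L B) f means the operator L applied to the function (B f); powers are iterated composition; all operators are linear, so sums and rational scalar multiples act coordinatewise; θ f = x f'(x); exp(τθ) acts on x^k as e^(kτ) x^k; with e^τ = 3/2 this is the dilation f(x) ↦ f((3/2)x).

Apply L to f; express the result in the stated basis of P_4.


the result is g(x) = (81/8)x^3 + 3x

exp(τθ) x^k = e^(kτ) x^k; with e^τ = 3/2 this sends x^k to (3/2)^k x^k
x ↦ 3/2 x
x^3 ↦ 27/8 x^3
applying this coordinatewise to f: exp(τθ) f = (81/8)x^3 + 3x


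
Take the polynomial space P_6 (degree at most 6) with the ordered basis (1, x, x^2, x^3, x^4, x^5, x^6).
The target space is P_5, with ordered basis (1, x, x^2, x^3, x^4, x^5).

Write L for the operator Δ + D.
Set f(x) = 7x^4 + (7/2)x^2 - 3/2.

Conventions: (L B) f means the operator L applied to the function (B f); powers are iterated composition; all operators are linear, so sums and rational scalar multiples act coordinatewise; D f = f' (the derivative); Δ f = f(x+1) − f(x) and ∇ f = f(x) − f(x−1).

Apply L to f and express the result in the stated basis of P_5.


Δ f = 28x^3 + 42x^2 + 35x + 21/2
D f = 28x^3 + 7x
(Δ + D) f = 56x^3 + 42x^2 + 42x + 21/2

the image equals g(x) = 56x^3 + 42x^2 + 42x + 21/2


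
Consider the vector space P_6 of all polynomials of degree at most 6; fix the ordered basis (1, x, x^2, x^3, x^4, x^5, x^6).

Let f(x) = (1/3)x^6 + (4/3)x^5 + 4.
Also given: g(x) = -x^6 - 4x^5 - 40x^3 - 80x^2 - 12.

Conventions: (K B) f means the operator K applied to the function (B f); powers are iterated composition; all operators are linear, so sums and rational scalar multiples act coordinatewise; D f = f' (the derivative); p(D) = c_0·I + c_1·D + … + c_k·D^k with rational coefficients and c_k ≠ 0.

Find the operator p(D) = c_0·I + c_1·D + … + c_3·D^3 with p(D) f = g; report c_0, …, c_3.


p(D) = -3·I − D^3, i.e. c_0 = -3, c_1 = 0, c_2 = 0, c_3 = -1

D^0 f = (1/3)x^6 + (4/3)x^5 + 4
D^1 f = 2x^5 + (20/3)x^4
D^2 f = 10x^4 + (80/3)x^3
D^3 f = 40x^3 + 80x^2
matching coefficients of g against c_0 f + c_1 Df + … from the top degree down determines the c_i
solution: c_0 = -3, c_1 = 0, c_2 = 0, c_3 = -1


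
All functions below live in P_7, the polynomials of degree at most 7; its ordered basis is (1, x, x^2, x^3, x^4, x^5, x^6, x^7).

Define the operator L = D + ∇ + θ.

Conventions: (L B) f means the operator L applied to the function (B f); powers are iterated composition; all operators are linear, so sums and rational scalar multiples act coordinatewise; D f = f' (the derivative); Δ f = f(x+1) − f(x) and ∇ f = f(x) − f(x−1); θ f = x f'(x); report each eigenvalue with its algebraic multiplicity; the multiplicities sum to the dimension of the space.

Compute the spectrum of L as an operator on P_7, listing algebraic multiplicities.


λ = 0 (multiplicity 1), λ = 1 (multiplicity 1), λ = 2 (multiplicity 1), λ = 3 (multiplicity 1), λ = 4 (multiplicity 1), λ = 5 (multiplicity 1), λ = 6 (multiplicity 1), λ = 7 (multiplicity 1)

image of 1: 0
image of x: x + 2
image of x^2: 2x^2 + 4x - 1
image of x^3: 3x^3 + 6x^2 - 3x + 1
image of x^4: 4x^4 + 8x^3 - 6x^2 + 4x - 1
image of x^5: 5x^5 + 10x^4 - 10x^3 + 10x^2 - 5x + 1
image of x^6: 6x^6 + 12x^5 - 15x^4 + 20x^3 - 15x^2 + 6x - 1
image of x^7: 7x^7 + 14x^6 - 21x^5 + 35x^4 - 35x^3 + 21x^2 - 7x + 1
the matrix is upper triangular; its diagonal is (0, 1, 2, 3, 4, 5, 6, 7)
for a triangular matrix the eigenvalues are the diagonal entries, with algebraic multiplicity their repetition count


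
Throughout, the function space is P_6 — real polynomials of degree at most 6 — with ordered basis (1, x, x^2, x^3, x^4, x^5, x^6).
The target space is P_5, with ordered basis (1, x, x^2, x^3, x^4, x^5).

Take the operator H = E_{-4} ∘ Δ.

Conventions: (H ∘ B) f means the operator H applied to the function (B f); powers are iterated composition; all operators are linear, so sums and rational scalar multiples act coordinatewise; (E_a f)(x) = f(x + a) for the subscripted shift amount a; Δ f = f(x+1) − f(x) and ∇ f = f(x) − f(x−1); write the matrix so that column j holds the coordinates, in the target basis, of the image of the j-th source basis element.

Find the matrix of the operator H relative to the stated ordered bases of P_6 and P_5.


image of 1: 0
image of x: 1
image of x^2: 2x - 7
image of x^3: 3x^2 - 21x + 37
image of x^4: 4x^3 - 42x^2 + 148x - 175
image of x^5: 5x^4 - 70x^3 + 370x^2 - 875x + 781
image of x^6: 6x^5 - 105x^4 + 740x^3 - 2625x^2 + 4686x - 3367
each image's coordinates form column j of the matrix

the matrix is [[0, 1, -7, 37, -175, 781, -3367]; [0, 0, 2, -21, 148, -875, 4686]; [0, 0, 0, 3, -42, 370, -2625]; [0, 0, 0, 0, 4, -70, 740]; [0, 0, 0, 0, 0, 5, -105]; [0, 0, 0, 0, 0, 0, 6]] (rows listed top to bottom)


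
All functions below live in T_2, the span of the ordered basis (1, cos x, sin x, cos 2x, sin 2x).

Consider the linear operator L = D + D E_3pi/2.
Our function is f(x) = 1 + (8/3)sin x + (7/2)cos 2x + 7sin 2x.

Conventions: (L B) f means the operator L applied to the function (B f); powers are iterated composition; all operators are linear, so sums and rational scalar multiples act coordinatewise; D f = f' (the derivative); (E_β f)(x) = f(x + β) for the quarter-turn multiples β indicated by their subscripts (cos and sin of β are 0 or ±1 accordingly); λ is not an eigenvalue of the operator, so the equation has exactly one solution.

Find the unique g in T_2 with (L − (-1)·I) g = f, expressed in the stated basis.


write g with unknown coordinates in the stated basis and equate coefficients in (L − (-1)·I) g = f
solving from the highest basis element down gives g = 1 - (8/15)cos x + (16/15)sin x + (7/2)cos 2x + 7sin 2x
check: L g = (8/15)cos x + (8/5)sin x
so L g − (-1)·g = 1 + (8/3)sin x + (7/2)cos 2x + 7sin 2x = f ✓

g(x) = 1 - (8/15)cos x + (16/15)sin x + (7/2)cos 2x + 7sin 2x


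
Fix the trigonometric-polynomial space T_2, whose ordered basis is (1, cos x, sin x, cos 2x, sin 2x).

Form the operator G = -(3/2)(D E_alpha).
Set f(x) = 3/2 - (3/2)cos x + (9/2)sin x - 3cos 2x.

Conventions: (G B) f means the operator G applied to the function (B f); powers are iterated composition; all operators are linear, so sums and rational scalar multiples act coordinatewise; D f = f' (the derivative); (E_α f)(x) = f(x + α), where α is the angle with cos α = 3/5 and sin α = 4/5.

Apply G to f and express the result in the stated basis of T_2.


E_alpha f = 3/2 + (27/10)cos x + (39/10)sin x + (21/25)cos 2x + (72/25)sin 2x
D E_alpha f = (39/10)cos x - (27/10)sin x + (144/25)cos 2x - (42/25)sin 2x
(-(3/2)(D E_alpha)) f = -(117/20)cos x + (81/20)sin x - (216/25)cos 2x + (63/25)sin 2x

the result is g(x) = -(117/20)cos x + (81/20)sin x - (216/25)cos 2x + (63/25)sin 2x


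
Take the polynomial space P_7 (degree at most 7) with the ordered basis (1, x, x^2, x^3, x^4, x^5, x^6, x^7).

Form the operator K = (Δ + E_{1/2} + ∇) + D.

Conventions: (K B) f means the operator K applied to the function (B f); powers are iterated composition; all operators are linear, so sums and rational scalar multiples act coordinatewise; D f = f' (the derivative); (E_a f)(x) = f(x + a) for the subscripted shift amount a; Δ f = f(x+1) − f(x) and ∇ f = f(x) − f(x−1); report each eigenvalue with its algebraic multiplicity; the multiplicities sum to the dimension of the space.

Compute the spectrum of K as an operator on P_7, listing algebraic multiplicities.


λ = 1 (multiplicity 8)

image of 1: 1
image of x: x + 7/2
image of x^2: x^2 + 7x + 1/4
image of x^3: x^3 + (21/2)x^2 + (3/4)x + 17/8
image of x^4: x^4 + 14x^3 + (3/2)x^2 + (17/2)x + 1/16
image of x^5: x^5 + (35/2)x^4 + (5/2)x^3 + (85/4)x^2 + (5/16)x + 65/32
image of x^6: x^6 + 21x^5 + (15/4)x^4 + (85/2)x^3 + (15/16)x^2 + (195/16)x + 1/64
image of x^7: x^7 + (49/2)x^6 + (21/4)x^5 + (595/8)x^4 + (35/16)x^3 + (1365/32)x^2 + (7/64)x + 257/128
the matrix is upper triangular; its diagonal is (1, 1, 1, 1, 1, 1, 1, 1)
for a triangular matrix the eigenvalues are the diagonal entries, with algebraic multiplicity their repetition count


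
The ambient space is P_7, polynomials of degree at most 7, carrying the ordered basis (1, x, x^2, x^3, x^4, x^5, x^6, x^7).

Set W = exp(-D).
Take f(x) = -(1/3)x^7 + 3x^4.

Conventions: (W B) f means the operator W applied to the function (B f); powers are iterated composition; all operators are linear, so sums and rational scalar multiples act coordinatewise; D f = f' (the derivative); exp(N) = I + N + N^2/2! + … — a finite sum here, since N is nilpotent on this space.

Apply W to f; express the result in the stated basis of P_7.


order-1 term: (7/3)x^6 - 12x^3
order-2 term: -7x^5 + 18x^2
order-3 term: (35/3)x^4 - 12x
order-4 term: -(35/3)x^3 + 3
order-5 term: 7x^2
order-6 term: -(7/3)x
order-7 term: 1/3
the series for exp(-D) f terminates at order 7
exp(-D) f = -(1/3)x^7 + (7/3)x^6 - 7x^5 + (44/3)x^4 - (71/3)x^3 + 25x^2 - (43/3)x + 10/3

the image equals g(x) = -(1/3)x^7 + (7/3)x^6 - 7x^5 + (44/3)x^4 - (71/3)x^3 + 25x^2 - (43/3)x + 10/3


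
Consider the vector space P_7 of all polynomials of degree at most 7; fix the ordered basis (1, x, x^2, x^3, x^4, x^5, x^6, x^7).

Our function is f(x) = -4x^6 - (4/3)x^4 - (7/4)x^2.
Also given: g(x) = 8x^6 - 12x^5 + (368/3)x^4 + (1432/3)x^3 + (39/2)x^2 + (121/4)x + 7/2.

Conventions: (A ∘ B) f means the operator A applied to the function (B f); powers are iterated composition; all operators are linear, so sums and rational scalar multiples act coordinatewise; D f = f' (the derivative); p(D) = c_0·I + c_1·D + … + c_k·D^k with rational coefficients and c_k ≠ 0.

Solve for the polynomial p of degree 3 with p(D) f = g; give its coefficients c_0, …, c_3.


c_0 = -2, c_1 = 1/2, c_2 = -1, c_3 = -1

D^0 f = -4x^6 - (4/3)x^4 - (7/4)x^2
D^1 f = -24x^5 - (16/3)x^3 - (7/2)x
D^2 f = -120x^4 - 16x^2 - 7/2
D^3 f = -480x^3 - 32x
matching coefficients of g against c_0 f + c_1 Df + … from the top degree down determines the c_i
solution: c_0 = -2, c_1 = 1/2, c_2 = -1, c_3 = -1


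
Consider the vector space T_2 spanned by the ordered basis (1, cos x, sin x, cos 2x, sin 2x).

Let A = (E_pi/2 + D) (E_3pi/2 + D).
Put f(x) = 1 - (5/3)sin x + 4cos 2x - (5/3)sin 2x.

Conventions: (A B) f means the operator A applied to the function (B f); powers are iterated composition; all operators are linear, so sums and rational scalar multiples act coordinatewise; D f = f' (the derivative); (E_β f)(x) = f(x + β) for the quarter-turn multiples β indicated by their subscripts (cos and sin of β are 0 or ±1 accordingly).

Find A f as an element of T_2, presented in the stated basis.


E_3pi/2 f = 1 + (5/3)cos x - 4cos 2x + (5/3)sin 2x
D f = -(5/3)cos x - (10/3)cos 2x - 8sin 2x
(E_3pi/2 + D) f = 1 - (22/3)cos 2x - (19/3)sin 2x
E_pi/2 (E_3pi/2 + D) f = 1 + (22/3)cos 2x + (19/3)sin 2x
D (E_3pi/2 + D) f = -(38/3)cos 2x + (44/3)sin 2x
(E_pi/2 + D) (E_3pi/2 + D) f = 1 - (16/3)cos 2x + 21sin 2x

the image equals g(x) = 1 - (16/3)cos 2x + 21sin 2x


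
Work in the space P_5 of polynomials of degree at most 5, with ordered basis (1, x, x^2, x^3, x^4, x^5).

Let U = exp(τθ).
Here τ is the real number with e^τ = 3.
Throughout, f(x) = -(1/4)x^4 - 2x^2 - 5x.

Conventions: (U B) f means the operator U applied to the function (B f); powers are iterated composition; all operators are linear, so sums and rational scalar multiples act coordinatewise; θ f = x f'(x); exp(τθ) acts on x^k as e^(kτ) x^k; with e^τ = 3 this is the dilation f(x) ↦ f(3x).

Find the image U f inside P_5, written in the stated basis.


the result is g(x) = -(81/4)x^4 - 18x^2 - 15x

exp(τθ) x^k = e^(kτ) x^k; with e^τ = 3 this sends x^k to 3^k x^k
x ↦ 3 x
x^2 ↦ 9 x^2
x^4 ↦ 81 x^4
applying this coordinatewise to f: exp(τθ) f = -(81/4)x^4 - 18x^2 - 15x


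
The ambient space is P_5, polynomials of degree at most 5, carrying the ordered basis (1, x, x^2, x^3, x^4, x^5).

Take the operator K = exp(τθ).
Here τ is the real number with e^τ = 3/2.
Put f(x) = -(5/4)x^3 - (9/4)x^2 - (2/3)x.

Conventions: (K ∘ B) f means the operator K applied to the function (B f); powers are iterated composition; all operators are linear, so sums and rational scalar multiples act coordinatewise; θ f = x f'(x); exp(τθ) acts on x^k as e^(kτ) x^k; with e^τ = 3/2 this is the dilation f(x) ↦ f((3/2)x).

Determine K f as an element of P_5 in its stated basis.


the result is g(x) = -(135/32)x^3 - (81/16)x^2 - x

exp(τθ) x^k = e^(kτ) x^k; with e^τ = 3/2 this sends x^k to (3/2)^k x^k
x ↦ 3/2 x
x^2 ↦ 9/4 x^2
x^3 ↦ 27/8 x^3
applying this coordinatewise to f: exp(τθ) f = -(135/32)x^3 - (81/16)x^2 - x


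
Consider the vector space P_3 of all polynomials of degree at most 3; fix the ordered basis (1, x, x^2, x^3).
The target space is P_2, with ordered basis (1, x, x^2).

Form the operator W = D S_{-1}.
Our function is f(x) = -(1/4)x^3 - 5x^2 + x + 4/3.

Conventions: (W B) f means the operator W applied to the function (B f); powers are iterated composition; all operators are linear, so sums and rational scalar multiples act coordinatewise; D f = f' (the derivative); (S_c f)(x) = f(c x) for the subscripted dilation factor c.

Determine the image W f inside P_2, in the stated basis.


S_{-1} f = (1/4)x^3 - 5x^2 - x + 4/3
D S_{-1} f = (3/4)x^2 - 10x - 1

the image equals g(x) = (3/4)x^2 - 10x - 1


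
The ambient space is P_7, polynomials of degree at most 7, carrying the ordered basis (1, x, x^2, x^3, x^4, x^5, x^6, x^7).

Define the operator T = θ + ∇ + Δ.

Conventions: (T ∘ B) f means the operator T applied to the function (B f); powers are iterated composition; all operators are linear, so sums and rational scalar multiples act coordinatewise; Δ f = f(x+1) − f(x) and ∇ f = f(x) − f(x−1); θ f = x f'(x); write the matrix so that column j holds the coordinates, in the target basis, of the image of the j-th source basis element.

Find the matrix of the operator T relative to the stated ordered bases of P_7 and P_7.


the matrix is [[0, 2, 0, 2, 0, 2, 0, 2]; [0, 1, 4, 0, 8, 0, 12, 0]; [0, 0, 2, 6, 0, 20, 0, 42]; [0, 0, 0, 3, 8, 0, 40, 0]; [0, 0, 0, 0, 4, 10, 0, 70]; [0, 0, 0, 0, 0, 5, 12, 0]; [0, 0, 0, 0, 0, 0, 6, 14]; [0, 0, 0, 0, 0, 0, 0, 7]] (rows listed top to bottom)

image of 1: 0
image of x: x + 2
image of x^2: 2x^2 + 4x
image of x^3: 3x^3 + 6x^2 + 2
image of x^4: 4x^4 + 8x^3 + 8x
image of x^5: 5x^5 + 10x^4 + 20x^2 + 2
image of x^6: 6x^6 + 12x^5 + 40x^3 + 12x
image of x^7: 7x^7 + 14x^6 + 70x^4 + 42x^2 + 2
each image's coordinates form column j of the matrix


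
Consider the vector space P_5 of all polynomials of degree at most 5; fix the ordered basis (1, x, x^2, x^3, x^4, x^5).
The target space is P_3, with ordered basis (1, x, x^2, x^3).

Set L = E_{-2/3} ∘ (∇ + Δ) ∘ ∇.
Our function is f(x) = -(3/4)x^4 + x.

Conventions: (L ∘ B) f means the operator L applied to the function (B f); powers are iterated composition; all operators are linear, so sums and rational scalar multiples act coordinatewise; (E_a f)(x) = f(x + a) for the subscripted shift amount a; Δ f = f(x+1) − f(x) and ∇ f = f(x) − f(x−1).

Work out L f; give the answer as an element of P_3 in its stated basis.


the result is g(x) = -18x^2 + 42x - 32

∇ f = -3x^3 + (9/2)x^2 - 3x + 7/4
∇ ∇ f = -9x^2 + 18x - 21/2
Δ ∇ f = -9x^2 - 3/2
(∇ + Δ) ∇ f = -18x^2 + 18x - 12
E_{-2/3} (∇ + Δ) ∇ f = -18x^2 + 42x - 32


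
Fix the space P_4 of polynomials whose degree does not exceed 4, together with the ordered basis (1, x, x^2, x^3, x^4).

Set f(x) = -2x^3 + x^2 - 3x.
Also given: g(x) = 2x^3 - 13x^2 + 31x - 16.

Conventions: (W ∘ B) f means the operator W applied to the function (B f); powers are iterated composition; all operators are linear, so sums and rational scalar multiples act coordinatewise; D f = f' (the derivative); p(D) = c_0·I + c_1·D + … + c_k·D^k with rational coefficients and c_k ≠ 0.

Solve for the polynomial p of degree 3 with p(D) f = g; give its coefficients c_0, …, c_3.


p(D) = -I + 2·D − 2·D^2 + (1/2)·D^3, i.e. c_0 = -1, c_1 = 2, c_2 = -2, c_3 = 1/2

D^0 f = -2x^3 + x^2 - 3x
D^1 f = -6x^2 + 2x - 3
D^2 f = -12x + 2
D^3 f = -12
matching coefficients of g against c_0 f + c_1 Df + … from the top degree down determines the c_i
solution: c_0 = -1, c_1 = 2, c_2 = -2, c_3 = 1/2


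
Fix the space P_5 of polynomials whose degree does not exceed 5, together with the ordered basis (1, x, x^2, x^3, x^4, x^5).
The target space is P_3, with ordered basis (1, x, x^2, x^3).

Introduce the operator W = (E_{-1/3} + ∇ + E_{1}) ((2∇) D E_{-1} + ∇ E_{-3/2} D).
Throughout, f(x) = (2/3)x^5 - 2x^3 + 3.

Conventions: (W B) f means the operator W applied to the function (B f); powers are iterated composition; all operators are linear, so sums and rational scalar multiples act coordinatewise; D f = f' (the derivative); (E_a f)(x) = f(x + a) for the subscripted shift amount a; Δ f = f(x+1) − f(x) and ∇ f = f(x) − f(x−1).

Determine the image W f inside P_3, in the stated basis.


the image equals g(x) = 80x^3 - 200x^2 - (76/3)x + 7370/27

E_{-1} f = (2/3)x^5 - (10/3)x^4 + (14/3)x^3 - (2/3)x^2 - (8/3)x + 13/3
D E_{-1} f = (10/3)x^4 - (40/3)x^3 + 14x^2 - (4/3)x - 8/3
∇ D E_{-1} f = (40/3)x^3 - 60x^2 + (244/3)x - 32
(2∇) D E_{-1} f = (80/3)x^3 - 120x^2 + (488/3)x - 64
D f = (10/3)x^4 - 6x^2
E_{-3/2} D f = (10/3)x^4 - 20x^3 + 39x^2 - 27x + 27/8
∇ E_{-3/2} D f = (40/3)x^3 - 80x^2 + (454/3)x - 268/3
((2∇) D E_{-1} + ∇ E_{-3/2} D) f = 40x^3 - 200x^2 + 314x - 460/3
E_{-1/3} ((2∇) D E_{-1} + ∇ E_{-3/2} D) f = 40x^3 - 240x^2 + (1382/3)x - 7606/27
∇ ((2∇) D E_{-1} + ∇ E_{-3/2} D) f = 120x^2 - 520x + 554
E_{1} ((2∇) D E_{-1} + ∇ E_{-3/2} D) f = 40x^3 - 80x^2 + 34x + 2/3
(E_{-1/3} + ∇ + E_{1}) ((2∇) D E_{-1} + ∇ E_{-3/2} D) f = 80x^3 - 200x^2 - (76/3)x + 7370/27


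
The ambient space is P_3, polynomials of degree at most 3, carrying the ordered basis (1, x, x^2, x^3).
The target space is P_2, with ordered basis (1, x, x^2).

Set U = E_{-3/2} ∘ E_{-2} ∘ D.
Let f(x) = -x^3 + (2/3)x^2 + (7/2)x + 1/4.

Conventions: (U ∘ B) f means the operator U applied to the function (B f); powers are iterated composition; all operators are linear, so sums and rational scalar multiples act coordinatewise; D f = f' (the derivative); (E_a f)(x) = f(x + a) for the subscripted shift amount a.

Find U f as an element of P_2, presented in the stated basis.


D f = -3x^2 + (4/3)x + 7/2
E_{-2} D f = -3x^2 + (40/3)x - 67/6
E_{-3/2} E_{-2} D f = -3x^2 + (67/3)x - 455/12

g(x) = -3x^2 + (67/3)x - 455/12


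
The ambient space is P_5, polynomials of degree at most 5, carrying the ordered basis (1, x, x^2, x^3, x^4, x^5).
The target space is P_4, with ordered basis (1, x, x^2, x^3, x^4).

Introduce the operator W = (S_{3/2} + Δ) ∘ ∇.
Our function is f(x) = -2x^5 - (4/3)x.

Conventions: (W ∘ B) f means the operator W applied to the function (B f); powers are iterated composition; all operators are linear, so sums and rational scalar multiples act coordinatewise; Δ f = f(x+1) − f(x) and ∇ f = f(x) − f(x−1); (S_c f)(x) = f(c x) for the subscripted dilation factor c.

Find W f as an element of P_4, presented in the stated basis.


∇ f = -10x^4 + 20x^3 - 20x^2 + 10x - 10/3
S_{3/2} ∇ f = -(405/8)x^4 + (135/2)x^3 - 45x^2 + 15x - 10/3
Δ ∇ f = -40x^3 - 20x
(S_{3/2} + Δ) ∇ f = -(405/8)x^4 + (55/2)x^3 - 45x^2 - 5x - 10/3

the result is g(x) = -(405/8)x^4 + (55/2)x^3 - 45x^2 - 5x - 10/3


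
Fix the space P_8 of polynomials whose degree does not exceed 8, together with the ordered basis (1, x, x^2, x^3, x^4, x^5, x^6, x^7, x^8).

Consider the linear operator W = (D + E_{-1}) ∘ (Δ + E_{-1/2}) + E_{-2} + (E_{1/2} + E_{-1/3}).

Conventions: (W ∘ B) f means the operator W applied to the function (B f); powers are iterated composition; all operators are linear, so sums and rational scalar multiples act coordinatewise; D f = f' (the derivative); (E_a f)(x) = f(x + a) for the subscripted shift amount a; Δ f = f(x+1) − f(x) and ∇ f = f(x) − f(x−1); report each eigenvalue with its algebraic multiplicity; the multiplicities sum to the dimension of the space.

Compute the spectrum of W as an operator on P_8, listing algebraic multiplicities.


image of 1: 4
image of x: 4x - 4/3
image of x^2: 4x^2 - (8/3)x + 119/18
image of x^3: 4x^3 - 4x^2 + (119/6)x - 353/54
image of x^4: 4x^4 - (16/3)x^3 + (119/3)x^2 - (706/27)x + 15317/648
image of x^5: 4x^5 - (20/3)x^4 + (595/9)x^3 - (1765/27)x^2 + (76585/648)x - 32323/972
image of x^6: 4x^6 - 8x^5 + (595/6)x^4 - (3530/27)x^3 + (76585/216)x^2 - (32323/162)x + 1871375/23328
image of x^7: 4x^7 - (28/3)x^6 + (833/6)x^5 - (12355/54)x^4 + (536095/648)x^3 - (226261/324)x^2 + (13099625/23328)x - 9585653/69984
image of x^8: 4x^8 - (32/3)x^7 + (1666/9)x^6 - (9884/27)x^5 + (536095/324)x^4 - (452522/243)x^3 + (13099625/5832)x^2 - (9585653/8748)x + 242343785/839808
the matrix is upper triangular; its diagonal is (4, 4, 4, 4, 4, 4, 4, 4, 4)
for a triangular matrix the eigenvalues are the diagonal entries, with algebraic multiplicity their repetition count

λ = 4 (multiplicity 9)


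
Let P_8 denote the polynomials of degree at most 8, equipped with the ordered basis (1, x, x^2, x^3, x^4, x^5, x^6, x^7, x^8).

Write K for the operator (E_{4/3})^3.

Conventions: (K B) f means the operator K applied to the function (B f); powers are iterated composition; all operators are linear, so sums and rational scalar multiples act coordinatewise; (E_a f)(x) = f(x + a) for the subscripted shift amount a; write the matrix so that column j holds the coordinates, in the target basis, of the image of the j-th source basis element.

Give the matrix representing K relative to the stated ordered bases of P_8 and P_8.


the matrix is [[1, 4, 16, 64, 256, 1024, 4096, 16384, 65536]; [0, 1, 8, 48, 256, 1280, 6144, 28672, 131072]; [0, 0, 1, 12, 96, 640, 3840, 21504, 114688]; [0, 0, 0, 1, 16, 160, 1280, 8960, 57344]; [0, 0, 0, 0, 1, 20, 240, 2240, 17920]; [0, 0, 0, 0, 0, 1, 24, 336, 3584]; [0, 0, 0, 0, 0, 0, 1, 28, 448]; [0, 0, 0, 0, 0, 0, 0, 1, 32]; [0, 0, 0, 0, 0, 0, 0, 0, 1]] (rows listed top to bottom)

image of 1: 1
image of x: x + 4
image of x^2: x^2 + 8x + 16
image of x^3: x^3 + 12x^2 + 48x + 64
image of x^4: x^4 + 16x^3 + 96x^2 + 256x + 256
image of x^5: x^5 + 20x^4 + 160x^3 + 640x^2 + 1280x + 1024
image of x^6: x^6 + 24x^5 + 240x^4 + 1280x^3 + 3840x^2 + 6144x + 4096
image of x^7: x^7 + 28x^6 + 336x^5 + 2240x^4 + 8960x^3 + 21504x^2 + 28672x + 16384
image of x^8: x^8 + 32x^7 + 448x^6 + 3584x^5 + 17920x^4 + 57344x^3 + 114688x^2 + 131072x + 65536
each image's coordinates form column j of the matrix


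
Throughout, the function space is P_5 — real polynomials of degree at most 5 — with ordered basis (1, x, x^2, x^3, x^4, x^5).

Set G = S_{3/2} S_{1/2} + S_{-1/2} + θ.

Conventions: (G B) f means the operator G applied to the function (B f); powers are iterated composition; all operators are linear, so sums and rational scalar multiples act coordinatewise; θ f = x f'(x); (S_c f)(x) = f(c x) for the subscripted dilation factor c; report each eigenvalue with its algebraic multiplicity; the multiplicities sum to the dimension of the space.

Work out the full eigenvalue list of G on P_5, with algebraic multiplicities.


λ = 5/4 (multiplicity 1), λ = 2 (multiplicity 1), λ = 45/16 (multiplicity 1), λ = 211/64 (multiplicity 1), λ = 1121/256 (multiplicity 1), λ = 5331/1024 (multiplicity 1)

image of 1: 2
image of x: (5/4)x
image of x^2: (45/16)x^2
image of x^3: (211/64)x^3
image of x^4: (1121/256)x^4
image of x^5: (5331/1024)x^5
the matrix is upper triangular; its diagonal is (2, 5/4, 45/16, 211/64, 1121/256, 5331/1024)
for a triangular matrix the eigenvalues are the diagonal entries, with algebraic multiplicity their repetition count


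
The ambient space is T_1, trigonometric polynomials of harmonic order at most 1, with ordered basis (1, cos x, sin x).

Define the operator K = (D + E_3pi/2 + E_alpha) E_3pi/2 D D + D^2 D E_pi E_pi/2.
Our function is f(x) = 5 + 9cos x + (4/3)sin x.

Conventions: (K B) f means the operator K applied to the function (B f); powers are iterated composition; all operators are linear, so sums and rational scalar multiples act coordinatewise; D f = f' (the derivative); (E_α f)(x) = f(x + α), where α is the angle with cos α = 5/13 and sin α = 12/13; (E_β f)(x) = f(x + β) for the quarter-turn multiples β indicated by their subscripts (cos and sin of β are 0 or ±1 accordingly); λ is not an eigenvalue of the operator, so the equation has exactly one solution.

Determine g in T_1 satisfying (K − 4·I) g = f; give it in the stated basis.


the result is g(x) = -5/4 - (2099/1374)cos x - (173/1374)sin x

write g with unknown coordinates in the stated basis and equate coefficients in (K − 4·I) g = f
solving from the highest basis element down gives g = -5/4 - (2099/1374)cos x - (173/1374)sin x
check: K g = (1985/687)cos x + (190/229)sin x
so K g − 4·g = 5 + 9cos x + (4/3)sin x = f ✓


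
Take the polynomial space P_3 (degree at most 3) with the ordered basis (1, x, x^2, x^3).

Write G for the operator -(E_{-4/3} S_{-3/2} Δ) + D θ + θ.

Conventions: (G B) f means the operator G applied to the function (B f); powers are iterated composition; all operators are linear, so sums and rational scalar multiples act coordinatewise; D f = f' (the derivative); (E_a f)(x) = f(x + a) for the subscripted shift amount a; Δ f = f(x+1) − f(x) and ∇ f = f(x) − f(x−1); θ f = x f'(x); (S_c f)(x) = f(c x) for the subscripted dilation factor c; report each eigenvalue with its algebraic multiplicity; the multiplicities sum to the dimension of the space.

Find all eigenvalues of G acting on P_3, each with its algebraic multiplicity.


λ = 0 (multiplicity 1), λ = 1 (multiplicity 1), λ = 2 (multiplicity 1), λ = 3 (multiplicity 1)

image of 1: 0
image of x: x
image of x^2: 2x^2 + 7x - 5
image of x^3: 3x^3 + (9/4)x^2 + (45/2)x - 19
the matrix is upper triangular; its diagonal is (0, 1, 2, 3)
for a triangular matrix the eigenvalues are the diagonal entries, with algebraic multiplicity their repetition count


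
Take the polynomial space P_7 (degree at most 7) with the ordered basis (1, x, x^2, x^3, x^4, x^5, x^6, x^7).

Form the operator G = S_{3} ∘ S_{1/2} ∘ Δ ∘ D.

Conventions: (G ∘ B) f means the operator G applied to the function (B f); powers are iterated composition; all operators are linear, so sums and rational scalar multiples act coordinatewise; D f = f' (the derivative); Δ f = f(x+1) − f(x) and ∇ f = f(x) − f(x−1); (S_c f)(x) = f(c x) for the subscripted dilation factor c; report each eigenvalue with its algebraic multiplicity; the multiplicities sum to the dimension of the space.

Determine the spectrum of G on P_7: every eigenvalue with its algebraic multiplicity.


image of 1: 0
image of x: 0
image of x^2: 2
image of x^3: 9x + 3
image of x^4: 27x^2 + 18x + 4
image of x^5: (135/2)x^3 + (135/2)x^2 + 30x + 5
image of x^6: (1215/8)x^4 + (405/2)x^3 + 135x^2 + 45x + 6
image of x^7: (5103/16)x^5 + (8505/16)x^4 + (945/2)x^3 + (945/4)x^2 + 63x + 7
the matrix is upper triangular; its diagonal is (0, 0, 0, 0, 0, 0, 0, 0)
for a triangular matrix the eigenvalues are the diagonal entries, with algebraic multiplicity their repetition count

λ = 0 (multiplicity 8)
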